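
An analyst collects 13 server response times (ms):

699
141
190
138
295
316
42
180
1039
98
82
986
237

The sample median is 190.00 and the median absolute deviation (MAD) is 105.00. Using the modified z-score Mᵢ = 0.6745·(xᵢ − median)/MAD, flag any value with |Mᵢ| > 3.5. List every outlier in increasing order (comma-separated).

986, 1039

|Mᵢ| > 3.5 ⇔ |xᵢ − 190.00| > 3.5·105.00/0.6745 = 544.85.
So outliers lie outside [-354.85, 734.85].
986: M = 5.11 → outlier.
1039: M = 5.45 → outlier.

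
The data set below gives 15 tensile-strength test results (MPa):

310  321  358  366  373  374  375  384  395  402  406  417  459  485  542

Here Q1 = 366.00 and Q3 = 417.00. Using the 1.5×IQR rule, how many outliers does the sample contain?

IQR = 51.00; fences at 366.00 − 76.50 = 289.50 and 417.00 + 76.50 = 493.50.
Outside the cutoffs: 542.

1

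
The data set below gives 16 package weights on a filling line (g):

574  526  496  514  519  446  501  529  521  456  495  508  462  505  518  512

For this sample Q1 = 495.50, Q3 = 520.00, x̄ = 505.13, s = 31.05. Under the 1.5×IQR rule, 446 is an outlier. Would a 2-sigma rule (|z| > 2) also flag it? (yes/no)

z = (446 − 505.13) / 31.05 = -1.90.
|z| = 1.90 ≤ 2.

no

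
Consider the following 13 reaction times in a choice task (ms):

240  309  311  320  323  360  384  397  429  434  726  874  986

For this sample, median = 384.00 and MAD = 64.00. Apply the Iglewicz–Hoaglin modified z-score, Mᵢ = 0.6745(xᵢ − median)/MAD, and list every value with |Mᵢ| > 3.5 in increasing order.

|Mᵢ| > 3.5 ⇔ |xᵢ − 384.00| > 3.5·64.00/0.6745 = 332.10.
So outliers lie outside [51.90, 716.10].
726: M = 3.60 → outlier.
874: M = 5.16 → outlier.
986: M = 6.34 → outlier.

726, 874, 986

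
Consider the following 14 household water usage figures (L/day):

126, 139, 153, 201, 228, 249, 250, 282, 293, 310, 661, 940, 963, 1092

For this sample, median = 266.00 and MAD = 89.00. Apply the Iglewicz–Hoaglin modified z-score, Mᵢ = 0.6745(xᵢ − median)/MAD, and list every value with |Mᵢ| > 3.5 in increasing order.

|Mᵢ| > 3.5 ⇔ |xᵢ − 266.00| > 3.5·89.00/0.6745 = 461.82.
So outliers lie outside [-195.82, 727.82].
940: M = 5.11 → outlier.
963: M = 5.28 → outlier.
1092: M = 6.26 → outlier.

940, 963, 1092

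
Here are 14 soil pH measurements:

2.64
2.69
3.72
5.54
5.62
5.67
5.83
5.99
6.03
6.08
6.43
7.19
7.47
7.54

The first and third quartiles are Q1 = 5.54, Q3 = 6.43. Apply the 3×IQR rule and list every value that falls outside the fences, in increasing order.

IQR = Q3 − Q1 = 6.43 − 5.54 = 0.89.
Lower fence = Q1 − 3·IQR = 5.54 − 2.67 = 2.87.
Upper fence = Q3 + 3·IQR = 6.43 + 2.67 = 9.10.
2.64 < 2.87 → outlier.
2.69 < 2.87 → outlier.
All remaining values lie within [2.87, 9.10].

2.64, 2.69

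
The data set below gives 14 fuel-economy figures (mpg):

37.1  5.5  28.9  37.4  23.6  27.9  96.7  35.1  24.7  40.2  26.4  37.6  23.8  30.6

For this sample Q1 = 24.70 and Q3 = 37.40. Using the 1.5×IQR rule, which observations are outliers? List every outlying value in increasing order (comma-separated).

5.5, 96.7

IQR = Q3 − Q1 = 37.40 − 24.70 = 12.70.
Lower fence = Q1 − 1.5·IQR = 24.70 − 19.05 = 5.65.
Upper fence = Q3 + 1.5·IQR = 37.40 + 19.05 = 56.45.
5.5 < 5.65 → outlier.
96.7 > 56.45 → outlier.
All remaining values lie within [5.65, 56.45].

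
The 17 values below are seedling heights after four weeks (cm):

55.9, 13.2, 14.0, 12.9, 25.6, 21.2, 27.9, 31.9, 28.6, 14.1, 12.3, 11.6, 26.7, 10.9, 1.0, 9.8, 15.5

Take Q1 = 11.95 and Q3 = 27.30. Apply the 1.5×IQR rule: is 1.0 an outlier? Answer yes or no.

IQR = Q3 − Q1 = 27.30 − 11.95 = 15.35.
Lower fence = Q1 − 1.5·IQR = 11.95 − 23.025 = -11.075.
Upper fence = Q3 + 1.5·IQR = 27.30 + 23.025 = 50.325.
1.0 lies within [-11.075, 50.325].

no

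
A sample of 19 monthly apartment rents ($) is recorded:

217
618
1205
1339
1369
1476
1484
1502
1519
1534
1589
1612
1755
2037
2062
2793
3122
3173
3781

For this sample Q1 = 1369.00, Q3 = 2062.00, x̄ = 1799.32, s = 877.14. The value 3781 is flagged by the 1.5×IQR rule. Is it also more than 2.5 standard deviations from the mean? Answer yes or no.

no

z = (3781 − 1799.32) / 877.14 = 2.26.
|z| = 2.26 ≤ 2.5.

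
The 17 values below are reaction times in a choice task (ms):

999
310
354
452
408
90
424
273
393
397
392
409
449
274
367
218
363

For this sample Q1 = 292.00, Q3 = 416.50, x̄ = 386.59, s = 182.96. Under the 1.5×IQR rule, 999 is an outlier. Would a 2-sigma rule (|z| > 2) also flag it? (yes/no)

z = (999 − 386.59) / 182.96 = 3.35.
|z| = 3.35 > 2.

yes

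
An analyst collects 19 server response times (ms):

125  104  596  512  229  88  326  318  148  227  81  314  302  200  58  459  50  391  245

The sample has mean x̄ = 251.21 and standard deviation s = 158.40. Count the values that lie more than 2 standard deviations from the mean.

Cutoffs: x̄ ± 2s = [-65.59, 568.01].
Outside the cutoffs: 596.

1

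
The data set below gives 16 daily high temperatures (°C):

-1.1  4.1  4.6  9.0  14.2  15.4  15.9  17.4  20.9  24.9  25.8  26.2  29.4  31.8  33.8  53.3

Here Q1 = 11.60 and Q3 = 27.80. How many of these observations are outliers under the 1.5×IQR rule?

IQR = 16.20; fences at 11.60 − 24.30 = -12.70 and 27.80 + 24.30 = 52.10.
Outside the cutoffs: 53.3.

1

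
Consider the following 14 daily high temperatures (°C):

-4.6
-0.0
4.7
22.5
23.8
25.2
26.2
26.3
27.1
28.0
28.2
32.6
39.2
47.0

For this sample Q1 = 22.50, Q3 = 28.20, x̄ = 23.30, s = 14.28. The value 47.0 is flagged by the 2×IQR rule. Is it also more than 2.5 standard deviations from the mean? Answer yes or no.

z = (47.0 − 23.30) / 14.28 = 1.66.
|z| = 1.66 ≤ 2.5.

no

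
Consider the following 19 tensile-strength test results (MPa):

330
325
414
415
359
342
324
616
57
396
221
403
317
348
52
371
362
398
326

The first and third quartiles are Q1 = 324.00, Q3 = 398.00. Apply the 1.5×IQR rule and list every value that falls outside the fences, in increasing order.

IQR = Q3 − Q1 = 398.00 − 324.00 = 74.00.
Lower fence = Q1 − 1.5·IQR = 324.00 − 111.00 = 213.00.
Upper fence = Q3 + 1.5·IQR = 398.00 + 111.00 = 509.00.
52 < 213.00 → outlier.
57 < 213.00 → outlier.
616 > 509.00 → outlier.
All remaining values lie within [213.00, 509.00].

52, 57, 616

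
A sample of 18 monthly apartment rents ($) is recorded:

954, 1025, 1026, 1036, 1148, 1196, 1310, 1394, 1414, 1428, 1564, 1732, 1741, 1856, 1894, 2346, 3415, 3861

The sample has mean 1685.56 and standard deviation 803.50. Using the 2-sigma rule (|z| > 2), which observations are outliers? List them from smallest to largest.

3415, 3861

Cutoffs at x̄ ± 2s: 1685.56 ± 2·803.50 = [78.56, 3292.56].
3415: z = 2.15, |z| > 2 → outlier.
3861: z = 2.71, |z| > 2 → outlier.
Every other value lies within [78.56, 3292.56].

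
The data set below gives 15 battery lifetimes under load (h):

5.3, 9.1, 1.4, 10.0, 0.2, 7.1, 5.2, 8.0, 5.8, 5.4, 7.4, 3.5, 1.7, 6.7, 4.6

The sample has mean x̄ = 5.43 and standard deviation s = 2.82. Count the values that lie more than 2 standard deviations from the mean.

Cutoffs: x̄ ± 2s = [-0.21, 11.07].
Every value lies within the cutoffs.

0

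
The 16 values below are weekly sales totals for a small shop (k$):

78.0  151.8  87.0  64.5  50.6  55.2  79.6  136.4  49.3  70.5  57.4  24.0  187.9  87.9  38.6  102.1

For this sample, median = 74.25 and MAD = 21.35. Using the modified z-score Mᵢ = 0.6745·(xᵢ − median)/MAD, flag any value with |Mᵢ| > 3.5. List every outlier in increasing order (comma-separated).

187.9

|Mᵢ| > 3.5 ⇔ |xᵢ − 74.25| > 3.5·21.35/0.6745 = 110.79.
So outliers lie outside [-36.54, 185.04].
187.9: M = 3.59 → outlier.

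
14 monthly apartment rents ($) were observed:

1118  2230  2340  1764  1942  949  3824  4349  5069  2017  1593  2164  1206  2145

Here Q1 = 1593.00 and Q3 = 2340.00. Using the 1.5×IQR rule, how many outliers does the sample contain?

3

IQR = 747.00; fences at 1593.00 − 1120.50 = 472.50 and 2340.00 + 1120.50 = 3460.50.
Outside the cutoffs: 3824, 4349, 5069.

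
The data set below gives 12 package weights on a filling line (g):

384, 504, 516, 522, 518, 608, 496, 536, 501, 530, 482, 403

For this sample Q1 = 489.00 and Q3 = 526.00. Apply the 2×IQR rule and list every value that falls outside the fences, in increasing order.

IQR = Q3 − Q1 = 526.00 − 489.00 = 37.00.
Lower fence = Q1 − 2·IQR = 489.00 − 74.00 = 415.00.
Upper fence = Q3 + 2·IQR = 526.00 + 74.00 = 600.00.
384 < 415.00 → outlier.
403 < 415.00 → outlier.
608 > 600.00 → outlier.
All remaining values lie within [415.00, 600.00].

384, 403, 608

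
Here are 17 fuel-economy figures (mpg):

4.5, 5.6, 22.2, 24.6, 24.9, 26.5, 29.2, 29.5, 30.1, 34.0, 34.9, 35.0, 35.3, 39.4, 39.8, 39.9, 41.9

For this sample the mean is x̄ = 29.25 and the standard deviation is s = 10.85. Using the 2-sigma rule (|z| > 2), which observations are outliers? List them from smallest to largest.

4.5, 5.6

Cutoffs at x̄ ± 2s: 29.25 ± 2·10.85 = [7.55, 50.95].
4.5: z = -2.28, |z| > 2 → outlier.
5.6: z = -2.18, |z| > 2 → outlier.
Every other value lies within [7.55, 50.95].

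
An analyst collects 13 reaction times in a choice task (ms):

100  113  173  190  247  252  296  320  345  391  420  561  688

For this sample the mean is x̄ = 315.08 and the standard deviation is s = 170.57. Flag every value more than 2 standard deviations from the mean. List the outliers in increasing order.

Cutoffs at x̄ ± 2s: 315.08 ± 2·170.57 = [-26.06, 656.22].
688: z = 2.19, |z| > 2 → outlier.
Every other value lies within [-26.06, 656.22].

688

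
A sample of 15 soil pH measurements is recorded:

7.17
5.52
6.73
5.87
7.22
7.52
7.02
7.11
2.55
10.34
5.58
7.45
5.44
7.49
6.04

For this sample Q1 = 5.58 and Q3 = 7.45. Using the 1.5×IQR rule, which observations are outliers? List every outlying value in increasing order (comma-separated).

IQR = Q3 − Q1 = 7.45 − 5.58 = 1.87.
Lower fence = Q1 − 1.5·IQR = 5.58 − 2.805 = 2.775.
Upper fence = Q3 + 1.5·IQR = 7.45 + 2.805 = 10.255.
2.55 < 2.775 → outlier.
10.34 > 10.255 → outlier.
All remaining values lie within [2.775, 10.255].

2.55, 10.34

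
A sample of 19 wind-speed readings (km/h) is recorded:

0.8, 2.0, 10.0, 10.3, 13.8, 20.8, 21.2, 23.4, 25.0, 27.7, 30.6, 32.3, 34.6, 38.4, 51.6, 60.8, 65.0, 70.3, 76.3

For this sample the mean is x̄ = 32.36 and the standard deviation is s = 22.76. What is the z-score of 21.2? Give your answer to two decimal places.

z = (21.2 − 32.36) / 22.76 = -0.49.

-0.49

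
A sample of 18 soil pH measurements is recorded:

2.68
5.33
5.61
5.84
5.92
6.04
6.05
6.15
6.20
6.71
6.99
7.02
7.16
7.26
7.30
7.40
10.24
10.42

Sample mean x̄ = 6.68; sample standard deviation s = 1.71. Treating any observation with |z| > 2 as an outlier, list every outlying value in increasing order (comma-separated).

Cutoffs at x̄ ± 2s: 6.68 ± 2·1.71 = [3.26, 10.10].
2.68: z = -2.34, |z| > 2 → outlier.
10.24: z = 2.08, |z| > 2 → outlier.
10.42: z = 2.19, |z| > 2 → outlier.
Every other value lies within [3.26, 10.10].

2.68, 10.24, 10.42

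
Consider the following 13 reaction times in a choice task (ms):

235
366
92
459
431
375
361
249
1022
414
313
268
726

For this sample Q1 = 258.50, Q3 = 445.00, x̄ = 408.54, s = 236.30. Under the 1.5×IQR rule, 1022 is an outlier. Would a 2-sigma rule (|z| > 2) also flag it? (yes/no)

yes

z = (1022 − 408.54) / 236.30 = 2.60.
|z| = 2.60 > 2.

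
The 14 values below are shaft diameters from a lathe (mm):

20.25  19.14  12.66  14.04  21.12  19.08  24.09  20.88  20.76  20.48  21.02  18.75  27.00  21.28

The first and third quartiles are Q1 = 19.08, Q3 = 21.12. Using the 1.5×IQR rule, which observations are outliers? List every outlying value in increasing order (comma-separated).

IQR = Q3 − Q1 = 21.12 − 19.08 = 2.04.
Lower fence = Q1 − 1.5·IQR = 19.08 − 3.06 = 16.02.
Upper fence = Q3 + 1.5·IQR = 21.12 + 3.06 = 24.18.
12.66 < 16.02 → outlier.
14.04 < 16.02 → outlier.
27.00 > 24.18 → outlier.
All remaining values lie within [16.02, 24.18].

12.66, 14.04, 27.00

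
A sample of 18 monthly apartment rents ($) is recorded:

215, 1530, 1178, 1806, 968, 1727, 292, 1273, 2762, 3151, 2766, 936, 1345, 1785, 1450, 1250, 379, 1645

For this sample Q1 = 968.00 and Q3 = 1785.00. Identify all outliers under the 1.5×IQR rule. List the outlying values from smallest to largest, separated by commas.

3151

IQR = Q3 − Q1 = 1785.00 − 968.00 = 817.00.
Lower fence = Q1 − 1.5·IQR = 968.00 − 1225.50 = -257.50.
Upper fence = Q3 + 1.5·IQR = 1785.00 + 1225.50 = 3010.50.
3151 > 3010.50 → outlier.
All remaining values lie within [-257.50, 3010.50].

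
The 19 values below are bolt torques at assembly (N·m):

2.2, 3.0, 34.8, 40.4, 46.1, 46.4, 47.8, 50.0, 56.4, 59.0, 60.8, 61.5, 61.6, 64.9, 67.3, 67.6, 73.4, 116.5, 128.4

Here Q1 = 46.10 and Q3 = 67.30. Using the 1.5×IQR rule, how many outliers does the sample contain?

4

IQR = 21.20; fences at 46.10 − 31.80 = 14.30 and 67.30 + 31.80 = 99.10.
Outside the cutoffs: 2.2, 3.0, 116.5, 128.4.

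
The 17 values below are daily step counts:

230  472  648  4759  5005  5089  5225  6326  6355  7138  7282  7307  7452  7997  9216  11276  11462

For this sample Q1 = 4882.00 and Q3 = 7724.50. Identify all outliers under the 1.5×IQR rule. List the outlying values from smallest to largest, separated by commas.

230, 472

IQR = Q3 − Q1 = 7724.50 − 4882.00 = 2842.50.
Lower fence = Q1 − 1.5·IQR = 4882.00 − 4263.75 = 618.25.
Upper fence = Q3 + 1.5·IQR = 7724.50 + 4263.75 = 11988.25.
230 < 618.25 → outlier.
472 < 618.25 → outlier.
All remaining values lie within [618.25, 11988.25].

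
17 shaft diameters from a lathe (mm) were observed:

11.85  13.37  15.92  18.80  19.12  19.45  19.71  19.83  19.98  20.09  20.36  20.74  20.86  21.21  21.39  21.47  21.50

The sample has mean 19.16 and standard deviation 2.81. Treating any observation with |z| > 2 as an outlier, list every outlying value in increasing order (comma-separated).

Cutoffs at x̄ ± 2s: 19.16 ± 2·2.81 = [13.54, 24.78].
11.85: z = -2.60, |z| > 2 → outlier.
13.37: z = -2.06, |z| > 2 → outlier.
Every other value lies within [13.54, 24.78].

11.85, 13.37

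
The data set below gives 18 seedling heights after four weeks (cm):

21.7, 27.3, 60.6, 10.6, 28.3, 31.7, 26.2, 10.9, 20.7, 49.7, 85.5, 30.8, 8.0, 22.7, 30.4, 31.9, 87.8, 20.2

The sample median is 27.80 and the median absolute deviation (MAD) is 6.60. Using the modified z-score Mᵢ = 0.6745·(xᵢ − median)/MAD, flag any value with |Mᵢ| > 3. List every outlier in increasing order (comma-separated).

60.6, 85.5, 87.8

|Mᵢ| > 3 ⇔ |xᵢ − 27.80| > 3·6.60/0.6745 = 29.36.
So outliers lie outside [-1.56, 57.16].
60.6: M = 3.35 → outlier.
85.5: M = 5.90 → outlier.
87.8: M = 6.13 → outlier.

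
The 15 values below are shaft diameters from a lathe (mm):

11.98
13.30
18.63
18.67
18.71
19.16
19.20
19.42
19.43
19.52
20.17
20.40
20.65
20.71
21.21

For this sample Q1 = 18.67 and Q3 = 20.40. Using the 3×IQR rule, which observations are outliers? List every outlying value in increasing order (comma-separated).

IQR = Q3 − Q1 = 20.40 − 18.67 = 1.73.
Lower fence = Q1 − 3·IQR = 18.67 − 5.19 = 13.48.
Upper fence = Q3 + 3·IQR = 20.40 + 5.19 = 25.59.
11.98 < 13.48 → outlier.
13.30 < 13.48 → outlier.
All remaining values lie within [13.48, 25.59].

11.98, 13.30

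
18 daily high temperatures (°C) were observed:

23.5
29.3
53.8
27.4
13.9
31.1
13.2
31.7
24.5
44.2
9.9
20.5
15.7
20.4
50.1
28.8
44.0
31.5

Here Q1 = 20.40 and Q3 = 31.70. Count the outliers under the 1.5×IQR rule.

2

IQR = 11.30; fences at 20.40 − 16.95 = 3.45 and 31.70 + 16.95 = 48.65.
Outside the cutoffs: 50.1, 53.8.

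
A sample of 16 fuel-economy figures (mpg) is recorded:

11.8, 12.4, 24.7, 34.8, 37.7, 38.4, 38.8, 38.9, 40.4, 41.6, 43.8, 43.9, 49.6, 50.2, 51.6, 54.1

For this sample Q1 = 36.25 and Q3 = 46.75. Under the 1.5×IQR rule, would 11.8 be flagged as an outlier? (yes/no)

IQR = Q3 − Q1 = 46.75 − 36.25 = 10.50.
Lower fence = Q1 − 1.5·IQR = 36.25 − 15.75 = 20.50.
Upper fence = Q3 + 1.5·IQR = 46.75 + 15.75 = 62.50.
11.8 lies below the lower fence.

yes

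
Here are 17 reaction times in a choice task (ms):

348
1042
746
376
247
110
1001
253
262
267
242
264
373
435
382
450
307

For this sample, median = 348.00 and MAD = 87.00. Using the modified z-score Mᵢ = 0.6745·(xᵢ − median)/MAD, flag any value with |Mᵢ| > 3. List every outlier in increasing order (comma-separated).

|Mᵢ| > 3 ⇔ |xᵢ − 348.00| > 3·87.00/0.6745 = 386.95.
So outliers lie outside [-38.95, 734.95].
746: M = 3.09 → outlier.
1001: M = 5.06 → outlier.
1042: M = 5.38 → outlier.

746, 1001, 1042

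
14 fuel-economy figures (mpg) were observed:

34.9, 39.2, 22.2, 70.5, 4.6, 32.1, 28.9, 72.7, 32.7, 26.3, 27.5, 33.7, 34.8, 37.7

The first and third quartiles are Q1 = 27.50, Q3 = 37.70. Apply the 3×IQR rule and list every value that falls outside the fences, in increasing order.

IQR = Q3 − Q1 = 37.70 − 27.50 = 10.20.
Lower fence = Q1 − 3·IQR = 27.50 − 30.60 = -3.10.
Upper fence = Q3 + 3·IQR = 37.70 + 30.60 = 68.30.
70.5 > 68.30 → outlier.
72.7 > 68.30 → outlier.
All remaining values lie within [-3.10, 68.30].

70.5, 72.7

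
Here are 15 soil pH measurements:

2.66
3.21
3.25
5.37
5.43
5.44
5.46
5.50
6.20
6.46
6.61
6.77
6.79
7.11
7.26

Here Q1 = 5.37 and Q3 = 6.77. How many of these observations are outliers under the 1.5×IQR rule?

IQR = 1.40; fences at 5.37 − 2.10 = 3.27 and 6.77 + 2.10 = 8.87.
Outside the cutoffs: 2.66, 3.21, 3.25.

3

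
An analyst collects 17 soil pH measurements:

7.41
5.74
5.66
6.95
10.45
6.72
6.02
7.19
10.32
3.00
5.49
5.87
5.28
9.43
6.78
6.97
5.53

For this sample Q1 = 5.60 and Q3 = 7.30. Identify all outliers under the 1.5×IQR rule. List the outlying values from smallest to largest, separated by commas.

IQR = Q3 − Q1 = 7.30 − 5.60 = 1.70.
Lower fence = Q1 − 1.5·IQR = 5.60 − 2.55 = 3.05.
Upper fence = Q3 + 1.5·IQR = 7.30 + 2.55 = 9.85.
3.00 < 3.05 → outlier.
10.32 > 9.85 → outlier.
10.45 > 9.85 → outlier.
All remaining values lie within [3.05, 9.85].

3.00, 10.32, 10.45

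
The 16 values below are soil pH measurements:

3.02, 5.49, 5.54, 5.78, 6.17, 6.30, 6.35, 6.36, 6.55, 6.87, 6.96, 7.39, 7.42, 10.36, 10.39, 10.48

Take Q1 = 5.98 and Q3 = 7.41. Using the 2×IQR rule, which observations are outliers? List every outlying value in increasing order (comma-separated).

3.02, 10.36, 10.39, 10.48

IQR = Q3 − Q1 = 7.41 − 5.98 = 1.43.
Lower fence = Q1 − 2·IQR = 5.98 − 2.86 = 3.12.
Upper fence = Q3 + 2·IQR = 7.41 + 2.86 = 10.27.
3.02 < 3.12 → outlier.
10.36 > 10.27 → outlier.
10.39 > 10.27 → outlier.
10.48 > 10.27 → outlier.
All remaining values lie within [3.12, 10.27].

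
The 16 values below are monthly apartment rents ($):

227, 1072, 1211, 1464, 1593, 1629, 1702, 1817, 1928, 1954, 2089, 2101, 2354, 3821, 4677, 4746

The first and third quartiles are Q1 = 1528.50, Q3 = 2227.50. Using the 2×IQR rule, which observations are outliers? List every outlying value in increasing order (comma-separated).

IQR = Q3 − Q1 = 2227.50 − 1528.50 = 699.00.
Lower fence = Q1 − 2·IQR = 1528.50 − 1398.00 = 130.50.
Upper fence = Q3 + 2·IQR = 2227.50 + 1398.00 = 3625.50.
3821 > 3625.50 → outlier.
4677 > 3625.50 → outlier.
4746 > 3625.50 → outlier.
All remaining values lie within [130.50, 3625.50].

3821, 4677, 4746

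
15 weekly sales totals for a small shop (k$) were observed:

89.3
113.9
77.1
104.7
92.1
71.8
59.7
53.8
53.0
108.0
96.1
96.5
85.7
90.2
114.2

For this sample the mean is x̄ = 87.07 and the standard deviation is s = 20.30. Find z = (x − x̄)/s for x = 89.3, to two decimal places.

z = (89.3 − 87.07) / 20.30 = 0.11.

0.11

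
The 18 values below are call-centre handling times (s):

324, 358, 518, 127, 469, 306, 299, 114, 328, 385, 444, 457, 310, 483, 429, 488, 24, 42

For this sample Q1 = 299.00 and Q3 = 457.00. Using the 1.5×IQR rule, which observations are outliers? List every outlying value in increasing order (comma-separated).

IQR = Q3 − Q1 = 457.00 − 299.00 = 158.00.
Lower fence = Q1 − 1.5·IQR = 299.00 − 237.00 = 62.00.
Upper fence = Q3 + 1.5·IQR = 457.00 + 237.00 = 694.00.
24 < 62.00 → outlier.
42 < 62.00 → outlier.
All remaining values lie within [62.00, 694.00].

24, 42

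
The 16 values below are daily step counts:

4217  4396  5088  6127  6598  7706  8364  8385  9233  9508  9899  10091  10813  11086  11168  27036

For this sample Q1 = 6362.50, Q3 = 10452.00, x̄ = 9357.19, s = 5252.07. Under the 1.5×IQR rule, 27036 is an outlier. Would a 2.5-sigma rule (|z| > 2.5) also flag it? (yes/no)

z = (27036 − 9357.19) / 5252.07 = 3.37.
|z| = 3.37 > 2.5.

yes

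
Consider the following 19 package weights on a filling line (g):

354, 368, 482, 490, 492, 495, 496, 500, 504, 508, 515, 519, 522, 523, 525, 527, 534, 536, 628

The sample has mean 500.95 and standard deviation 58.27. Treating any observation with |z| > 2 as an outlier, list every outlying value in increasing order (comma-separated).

Cutoffs at x̄ ± 2s: 500.95 ± 2·58.27 = [384.41, 617.49].
354: z = -2.52, |z| > 2 → outlier.
368: z = -2.28, |z| > 2 → outlier.
628: z = 2.18, |z| > 2 → outlier.
Every other value lies within [384.41, 617.49].

354, 368, 628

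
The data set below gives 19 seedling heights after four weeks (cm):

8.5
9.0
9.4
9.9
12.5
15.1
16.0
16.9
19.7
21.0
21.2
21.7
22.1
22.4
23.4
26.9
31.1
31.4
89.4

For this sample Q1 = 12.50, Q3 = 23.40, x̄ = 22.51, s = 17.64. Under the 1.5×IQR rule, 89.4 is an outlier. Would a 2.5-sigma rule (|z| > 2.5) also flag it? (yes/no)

yes

z = (89.4 − 22.51) / 17.64 = 3.79.
|z| = 3.79 > 2.5.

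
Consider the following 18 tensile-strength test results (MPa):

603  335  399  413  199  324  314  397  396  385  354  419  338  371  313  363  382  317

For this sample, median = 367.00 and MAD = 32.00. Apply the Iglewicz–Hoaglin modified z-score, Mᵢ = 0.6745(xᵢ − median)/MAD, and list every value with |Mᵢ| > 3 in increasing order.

199, 603

|Mᵢ| > 3 ⇔ |xᵢ − 367.00| > 3·32.00/0.6745 = 142.33.
So outliers lie outside [224.67, 509.33].
199: M = -3.54 → outlier.
603: M = 4.97 → outlier.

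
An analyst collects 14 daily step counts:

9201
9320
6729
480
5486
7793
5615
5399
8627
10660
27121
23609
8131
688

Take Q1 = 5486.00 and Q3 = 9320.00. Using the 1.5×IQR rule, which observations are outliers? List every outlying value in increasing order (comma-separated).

23609, 27121

IQR = Q3 − Q1 = 9320.00 − 5486.00 = 3834.00.
Lower fence = Q1 − 1.5·IQR = 5486.00 − 5751.00 = -265.00.
Upper fence = Q3 + 1.5·IQR = 9320.00 + 5751.00 = 15071.00.
23609 > 15071.00 → outlier.
27121 > 15071.00 → outlier.
All remaining values lie within [-265.00, 15071.00].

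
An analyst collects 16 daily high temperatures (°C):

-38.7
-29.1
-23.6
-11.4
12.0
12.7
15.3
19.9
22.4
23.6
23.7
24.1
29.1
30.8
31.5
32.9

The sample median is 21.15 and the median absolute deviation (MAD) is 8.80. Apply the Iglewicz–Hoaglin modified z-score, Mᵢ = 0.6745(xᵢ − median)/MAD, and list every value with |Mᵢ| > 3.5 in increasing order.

|Mᵢ| > 3.5 ⇔ |xᵢ − 21.15| > 3.5·8.80/0.6745 = 45.66.
So outliers lie outside [-24.51, 66.81].
-38.7: M = -4.59 → outlier.
-29.1: M = -3.85 → outlier.

-38.7, -29.1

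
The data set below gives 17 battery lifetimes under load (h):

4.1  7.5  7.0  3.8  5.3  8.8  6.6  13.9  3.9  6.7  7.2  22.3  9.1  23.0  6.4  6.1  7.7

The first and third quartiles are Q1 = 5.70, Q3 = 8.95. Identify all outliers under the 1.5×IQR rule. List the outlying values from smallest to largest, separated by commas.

13.9, 22.3, 23.0

IQR = Q3 − Q1 = 8.95 − 5.70 = 3.25.
Lower fence = Q1 − 1.5·IQR = 5.70 − 4.875 = 0.825.
Upper fence = Q3 + 1.5·IQR = 8.95 + 4.875 = 13.825.
13.9 > 13.825 → outlier.
22.3 > 13.825 → outlier.
23.0 > 13.825 → outlier.
All remaining values lie within [0.825, 13.825].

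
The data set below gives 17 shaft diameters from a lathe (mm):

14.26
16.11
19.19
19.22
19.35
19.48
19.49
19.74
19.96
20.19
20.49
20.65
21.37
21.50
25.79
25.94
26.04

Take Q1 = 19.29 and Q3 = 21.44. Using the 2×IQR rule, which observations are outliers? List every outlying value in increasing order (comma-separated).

IQR = Q3 − Q1 = 21.44 − 19.29 = 2.15.
Lower fence = Q1 − 2·IQR = 19.29 − 4.30 = 14.99.
Upper fence = Q3 + 2·IQR = 21.44 + 4.30 = 25.74.
14.26 < 14.99 → outlier.
25.79 > 25.74 → outlier.
25.94 > 25.74 → outlier.
26.04 > 25.74 → outlier.
All remaining values lie within [14.99, 25.74].

14.26, 25.79, 25.94, 26.04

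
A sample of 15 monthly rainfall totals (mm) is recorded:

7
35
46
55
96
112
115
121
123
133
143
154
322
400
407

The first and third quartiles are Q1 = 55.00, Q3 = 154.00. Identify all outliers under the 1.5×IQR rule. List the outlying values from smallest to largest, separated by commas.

IQR = Q3 − Q1 = 154.00 − 55.00 = 99.00.
Lower fence = Q1 − 1.5·IQR = 55.00 − 148.50 = -93.50.
Upper fence = Q3 + 1.5·IQR = 154.00 + 148.50 = 302.50.
322 > 302.50 → outlier.
400 > 302.50 → outlier.
407 > 302.50 → outlier.
All remaining values lie within [-93.50, 302.50].

322, 400, 407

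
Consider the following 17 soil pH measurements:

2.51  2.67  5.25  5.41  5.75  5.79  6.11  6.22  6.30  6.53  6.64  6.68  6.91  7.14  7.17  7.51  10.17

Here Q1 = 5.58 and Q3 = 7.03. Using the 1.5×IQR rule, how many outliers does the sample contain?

IQR = 1.45; fences at 5.58 − 2.175 = 3.405 and 7.03 + 2.175 = 9.205.
Outside the cutoffs: 2.51, 2.67, 10.17.

3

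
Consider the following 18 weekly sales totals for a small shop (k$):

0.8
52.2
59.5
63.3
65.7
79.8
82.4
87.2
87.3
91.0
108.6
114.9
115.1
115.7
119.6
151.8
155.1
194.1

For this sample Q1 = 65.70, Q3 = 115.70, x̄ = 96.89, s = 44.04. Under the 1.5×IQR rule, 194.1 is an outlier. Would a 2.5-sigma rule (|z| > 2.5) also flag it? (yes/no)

z = (194.1 − 96.89) / 44.04 = 2.21.
|z| = 2.21 ≤ 2.5.

no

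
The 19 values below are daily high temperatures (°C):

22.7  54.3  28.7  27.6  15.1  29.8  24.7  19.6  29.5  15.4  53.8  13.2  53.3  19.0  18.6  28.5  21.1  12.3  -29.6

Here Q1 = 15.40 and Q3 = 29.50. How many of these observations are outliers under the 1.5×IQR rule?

IQR = 14.10; fences at 15.40 − 21.15 = -5.75 and 29.50 + 21.15 = 50.65.
Outside the cutoffs: -29.6, 53.3, 53.8, 54.3.

4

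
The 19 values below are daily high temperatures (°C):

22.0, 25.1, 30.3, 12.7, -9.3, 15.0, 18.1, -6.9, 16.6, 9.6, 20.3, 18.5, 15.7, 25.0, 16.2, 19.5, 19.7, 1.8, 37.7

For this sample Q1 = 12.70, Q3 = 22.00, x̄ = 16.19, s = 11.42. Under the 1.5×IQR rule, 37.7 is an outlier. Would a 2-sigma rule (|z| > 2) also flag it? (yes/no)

z = (37.7 − 16.19) / 11.42 = 1.88.
|z| = 1.88 ≤ 2.

no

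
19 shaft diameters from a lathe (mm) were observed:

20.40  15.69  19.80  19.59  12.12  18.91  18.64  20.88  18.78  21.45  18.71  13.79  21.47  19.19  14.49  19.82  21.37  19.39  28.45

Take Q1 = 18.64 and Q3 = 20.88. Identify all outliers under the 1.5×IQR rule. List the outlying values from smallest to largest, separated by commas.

12.12, 13.79, 14.49, 28.45

IQR = Q3 − Q1 = 20.88 − 18.64 = 2.24.
Lower fence = Q1 − 1.5·IQR = 18.64 − 3.36 = 15.28.
Upper fence = Q3 + 1.5·IQR = 20.88 + 3.36 = 24.24.
12.12 < 15.28 → outlier.
13.79 < 15.28 → outlier.
14.49 < 15.28 → outlier.
28.45 > 24.24 → outlier.
All remaining values lie within [15.28, 24.24].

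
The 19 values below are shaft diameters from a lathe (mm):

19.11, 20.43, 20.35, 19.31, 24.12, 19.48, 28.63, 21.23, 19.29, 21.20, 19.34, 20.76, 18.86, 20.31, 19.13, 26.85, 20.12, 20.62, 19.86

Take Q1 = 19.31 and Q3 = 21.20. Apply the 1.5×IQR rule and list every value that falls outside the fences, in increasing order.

24.12, 26.85, 28.63

IQR = Q3 − Q1 = 21.20 − 19.31 = 1.89.
Lower fence = Q1 − 1.5·IQR = 19.31 − 2.835 = 16.475.
Upper fence = Q3 + 1.5·IQR = 21.20 + 2.835 = 24.035.
24.12 > 24.035 → outlier.
26.85 > 24.035 → outlier.
28.63 > 24.035 → outlier.
All remaining values lie within [16.475, 24.035].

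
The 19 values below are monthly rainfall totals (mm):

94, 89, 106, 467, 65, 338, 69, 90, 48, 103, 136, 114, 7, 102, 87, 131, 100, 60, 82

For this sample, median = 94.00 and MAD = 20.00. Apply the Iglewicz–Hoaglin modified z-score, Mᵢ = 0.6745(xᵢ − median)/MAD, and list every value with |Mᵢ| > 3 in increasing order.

338, 467

|Mᵢ| > 3 ⇔ |xᵢ − 94.00| > 3·20.00/0.6745 = 88.95.
So outliers lie outside [5.05, 182.95].
338: M = 8.23 → outlier.
467: M = 12.58 → outlier.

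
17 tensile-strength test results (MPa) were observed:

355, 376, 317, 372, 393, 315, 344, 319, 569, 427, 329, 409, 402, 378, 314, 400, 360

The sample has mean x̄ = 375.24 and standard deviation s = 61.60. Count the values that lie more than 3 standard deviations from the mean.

1

Cutoffs: x̄ ± 3s = [190.44, 560.04].
Outside the cutoffs: 569.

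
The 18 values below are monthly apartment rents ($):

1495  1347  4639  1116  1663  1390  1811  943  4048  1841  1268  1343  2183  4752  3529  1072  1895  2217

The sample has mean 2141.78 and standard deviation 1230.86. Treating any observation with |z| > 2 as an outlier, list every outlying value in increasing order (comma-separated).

Cutoffs at x̄ ± 2s: 2141.78 ± 2·1230.86 = [-319.94, 4603.50].
4639: z = 2.03, |z| > 2 → outlier.
4752: z = 2.12, |z| > 2 → outlier.
Every other value lies within [-319.94, 4603.50].

4639, 4752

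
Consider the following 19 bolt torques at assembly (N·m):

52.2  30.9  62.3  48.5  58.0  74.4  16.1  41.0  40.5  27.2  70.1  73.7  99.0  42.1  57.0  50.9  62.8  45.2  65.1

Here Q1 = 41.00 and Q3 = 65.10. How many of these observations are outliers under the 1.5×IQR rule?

IQR = 24.10; fences at 41.00 − 36.15 = 4.85 and 65.10 + 36.15 = 101.25.
Every value lies within the cutoffs.

0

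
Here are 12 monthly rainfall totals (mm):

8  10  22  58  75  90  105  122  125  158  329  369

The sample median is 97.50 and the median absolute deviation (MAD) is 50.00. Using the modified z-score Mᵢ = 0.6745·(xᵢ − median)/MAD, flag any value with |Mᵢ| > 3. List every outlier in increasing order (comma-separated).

329, 369

|Mᵢ| > 3 ⇔ |xᵢ − 97.50| > 3·50.00/0.6745 = 222.39.
So outliers lie outside [-124.89, 319.89].
329: M = 3.12 → outlier.
369: M = 3.66 → outlier.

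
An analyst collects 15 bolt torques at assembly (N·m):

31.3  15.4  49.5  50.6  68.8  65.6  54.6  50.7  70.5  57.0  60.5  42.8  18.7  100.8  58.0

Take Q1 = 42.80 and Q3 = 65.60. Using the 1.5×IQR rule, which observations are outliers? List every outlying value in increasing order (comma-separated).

IQR = Q3 − Q1 = 65.60 − 42.80 = 22.80.
Lower fence = Q1 − 1.5·IQR = 42.80 − 34.20 = 8.60.
Upper fence = Q3 + 1.5·IQR = 65.60 + 34.20 = 99.80.
100.8 > 99.80 → outlier.
All remaining values lie within [8.60, 99.80].

100.8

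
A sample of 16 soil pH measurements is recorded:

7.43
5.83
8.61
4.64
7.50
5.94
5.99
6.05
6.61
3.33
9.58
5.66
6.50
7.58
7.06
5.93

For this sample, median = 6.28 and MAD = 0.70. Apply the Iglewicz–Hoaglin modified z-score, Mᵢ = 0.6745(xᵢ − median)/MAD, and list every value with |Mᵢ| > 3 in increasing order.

9.58

|Mᵢ| > 3 ⇔ |xᵢ − 6.28| > 3·0.70/0.6745 = 3.11.
So outliers lie outside [3.17, 9.39].
9.58: M = 3.18 → outlier.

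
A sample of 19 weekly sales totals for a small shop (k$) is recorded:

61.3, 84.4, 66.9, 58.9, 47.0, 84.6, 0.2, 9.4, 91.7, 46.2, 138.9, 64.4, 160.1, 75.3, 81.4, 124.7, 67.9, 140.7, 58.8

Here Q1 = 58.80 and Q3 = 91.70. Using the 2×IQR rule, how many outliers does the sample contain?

1

IQR = 32.90; fences at 58.80 − 65.80 = -7.00 and 91.70 + 65.80 = 157.50.
Outside the cutoffs: 160.1.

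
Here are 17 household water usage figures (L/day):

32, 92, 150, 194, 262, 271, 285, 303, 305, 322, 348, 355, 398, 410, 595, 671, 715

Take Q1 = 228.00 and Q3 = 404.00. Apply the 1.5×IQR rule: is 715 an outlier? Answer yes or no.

IQR = Q3 − Q1 = 404.00 − 228.00 = 176.00.
Lower fence = Q1 − 1.5·IQR = 228.00 − 264.00 = -36.00.
Upper fence = Q3 + 1.5·IQR = 404.00 + 264.00 = 668.00.
715 lies above the upper fence.

yes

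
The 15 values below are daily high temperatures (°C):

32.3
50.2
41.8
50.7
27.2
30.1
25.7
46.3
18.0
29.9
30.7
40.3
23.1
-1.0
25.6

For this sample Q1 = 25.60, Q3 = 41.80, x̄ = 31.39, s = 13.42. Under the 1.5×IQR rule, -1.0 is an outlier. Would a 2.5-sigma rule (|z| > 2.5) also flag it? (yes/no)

z = (-1.0 − 31.39) / 13.42 = -2.41.
|z| = 2.41 ≤ 2.5.

no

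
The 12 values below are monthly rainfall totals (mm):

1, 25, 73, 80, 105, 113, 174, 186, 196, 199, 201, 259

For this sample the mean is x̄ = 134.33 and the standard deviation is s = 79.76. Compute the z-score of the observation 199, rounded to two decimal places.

0.81

z = (199 − 134.33) / 79.76 = 0.81.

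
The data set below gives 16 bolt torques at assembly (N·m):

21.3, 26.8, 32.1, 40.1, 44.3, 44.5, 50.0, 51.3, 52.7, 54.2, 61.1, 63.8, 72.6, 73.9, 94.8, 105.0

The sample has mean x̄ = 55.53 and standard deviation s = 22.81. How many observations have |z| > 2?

1

Cutoffs: x̄ ± 2s = [9.91, 101.15].
Outside the cutoffs: 105.0.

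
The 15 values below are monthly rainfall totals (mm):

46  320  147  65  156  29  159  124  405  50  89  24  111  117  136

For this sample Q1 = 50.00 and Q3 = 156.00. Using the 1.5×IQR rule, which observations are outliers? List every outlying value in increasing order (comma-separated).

IQR = Q3 − Q1 = 156.00 − 50.00 = 106.00.
Lower fence = Q1 − 1.5·IQR = 50.00 − 159.00 = -109.00.
Upper fence = Q3 + 1.5·IQR = 156.00 + 159.00 = 315.00.
320 > 315.00 → outlier.
405 > 315.00 → outlier.
All remaining values lie within [-109.00, 315.00].

320, 405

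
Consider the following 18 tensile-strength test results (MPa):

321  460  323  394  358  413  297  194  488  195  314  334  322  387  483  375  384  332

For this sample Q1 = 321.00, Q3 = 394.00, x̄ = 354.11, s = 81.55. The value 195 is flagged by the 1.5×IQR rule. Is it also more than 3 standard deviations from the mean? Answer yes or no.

no

z = (195 − 354.11) / 81.55 = -1.95.
|z| = 1.95 ≤ 3.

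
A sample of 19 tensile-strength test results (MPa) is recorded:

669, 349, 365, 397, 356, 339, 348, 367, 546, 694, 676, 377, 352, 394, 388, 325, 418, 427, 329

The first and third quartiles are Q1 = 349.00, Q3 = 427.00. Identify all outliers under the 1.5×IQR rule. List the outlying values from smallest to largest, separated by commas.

IQR = Q3 − Q1 = 427.00 − 349.00 = 78.00.
Lower fence = Q1 − 1.5·IQR = 349.00 − 117.00 = 232.00.
Upper fence = Q3 + 1.5·IQR = 427.00 + 117.00 = 544.00.
546 > 544.00 → outlier.
669 > 544.00 → outlier.
676 > 544.00 → outlier.
694 > 544.00 → outlier.
All remaining values lie within [232.00, 544.00].

546, 669, 676, 694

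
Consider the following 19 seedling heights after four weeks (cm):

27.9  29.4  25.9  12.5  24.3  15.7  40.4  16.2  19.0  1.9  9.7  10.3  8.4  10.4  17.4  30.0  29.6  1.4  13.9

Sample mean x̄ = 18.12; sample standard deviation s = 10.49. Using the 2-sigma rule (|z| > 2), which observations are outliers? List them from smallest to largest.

Cutoffs at x̄ ± 2s: 18.12 ± 2·10.49 = [-2.86, 39.10].
40.4: z = 2.12, |z| > 2 → outlier.
Every other value lies within [-2.86, 39.10].

40.4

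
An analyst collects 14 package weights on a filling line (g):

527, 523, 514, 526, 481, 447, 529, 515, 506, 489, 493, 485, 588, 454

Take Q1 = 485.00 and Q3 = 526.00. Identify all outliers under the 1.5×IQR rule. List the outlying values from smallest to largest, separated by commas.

588

IQR = Q3 − Q1 = 526.00 − 485.00 = 41.00.
Lower fence = Q1 − 1.5·IQR = 485.00 − 61.50 = 423.50.
Upper fence = Q3 + 1.5·IQR = 526.00 + 61.50 = 587.50.
588 > 587.50 → outlier.
All remaining values lie within [423.50, 587.50].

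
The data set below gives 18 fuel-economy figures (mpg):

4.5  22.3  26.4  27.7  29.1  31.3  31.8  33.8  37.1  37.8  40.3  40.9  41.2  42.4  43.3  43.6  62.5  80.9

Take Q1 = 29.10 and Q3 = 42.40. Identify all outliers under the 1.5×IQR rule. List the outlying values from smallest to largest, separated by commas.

4.5, 62.5, 80.9

IQR = Q3 − Q1 = 42.40 − 29.10 = 13.30.
Lower fence = Q1 − 1.5·IQR = 29.10 − 19.95 = 9.15.
Upper fence = Q3 + 1.5·IQR = 42.40 + 19.95 = 62.35.
4.5 < 9.15 → outlier.
62.5 > 62.35 → outlier.
80.9 > 62.35 → outlier.
All remaining values lie within [9.15, 62.35].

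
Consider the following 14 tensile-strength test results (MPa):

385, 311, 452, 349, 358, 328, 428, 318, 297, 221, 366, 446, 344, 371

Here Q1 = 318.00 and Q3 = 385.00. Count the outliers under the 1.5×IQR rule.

0

IQR = 67.00; fences at 318.00 − 100.50 = 217.50 and 385.00 + 100.50 = 485.50.
Every value lies within the cutoffs.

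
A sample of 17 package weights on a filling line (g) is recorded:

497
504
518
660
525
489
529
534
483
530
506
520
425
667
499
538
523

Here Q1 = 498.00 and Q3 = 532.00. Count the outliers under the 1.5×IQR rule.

IQR = 34.00; fences at 498.00 − 51.00 = 447.00 and 532.00 + 51.00 = 583.00.
Outside the cutoffs: 425, 660, 667.

3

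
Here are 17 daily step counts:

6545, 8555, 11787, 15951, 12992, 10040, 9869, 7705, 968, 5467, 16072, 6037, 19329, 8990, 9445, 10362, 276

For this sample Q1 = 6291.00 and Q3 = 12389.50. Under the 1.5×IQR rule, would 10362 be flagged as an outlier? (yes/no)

no

IQR = Q3 − Q1 = 12389.50 − 6291.00 = 6098.50.
Lower fence = Q1 − 1.5·IQR = 6291.00 − 9147.75 = -2856.75.
Upper fence = Q3 + 1.5·IQR = 12389.50 + 9147.75 = 21537.25.
10362 lies within [-2856.75, 21537.25].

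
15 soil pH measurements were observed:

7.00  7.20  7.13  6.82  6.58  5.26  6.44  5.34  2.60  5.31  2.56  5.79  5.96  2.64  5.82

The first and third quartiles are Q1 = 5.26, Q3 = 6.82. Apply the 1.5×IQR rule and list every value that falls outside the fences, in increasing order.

2.56, 2.60, 2.64

IQR = Q3 − Q1 = 6.82 − 5.26 = 1.56.
Lower fence = Q1 − 1.5·IQR = 5.26 − 2.34 = 2.92.
Upper fence = Q3 + 1.5·IQR = 6.82 + 2.34 = 9.16.
2.56 < 2.92 → outlier.
2.60 < 2.92 → outlier.
2.64 < 2.92 → outlier.
All remaining values lie within [2.92, 9.16].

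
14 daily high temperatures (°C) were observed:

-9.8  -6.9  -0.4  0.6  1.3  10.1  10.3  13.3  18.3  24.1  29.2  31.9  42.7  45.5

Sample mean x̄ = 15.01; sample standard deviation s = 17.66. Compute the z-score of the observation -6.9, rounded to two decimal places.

z = (-6.9 − 15.01) / 17.66 = -1.24.

-1.24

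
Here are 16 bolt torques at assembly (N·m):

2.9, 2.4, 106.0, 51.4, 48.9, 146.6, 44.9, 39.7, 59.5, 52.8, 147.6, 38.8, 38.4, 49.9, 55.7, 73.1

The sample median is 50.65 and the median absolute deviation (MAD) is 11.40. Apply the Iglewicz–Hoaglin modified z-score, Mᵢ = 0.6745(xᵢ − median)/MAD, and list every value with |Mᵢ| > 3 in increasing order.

106.0, 146.6, 147.6

|Mᵢ| > 3 ⇔ |xᵢ − 50.65| > 3·11.40/0.6745 = 50.70.
So outliers lie outside [-0.05, 101.35].
106.0: M = 3.27 → outlier.
146.6: M = 5.68 → outlier.
147.6: M = 5.74 → outlier.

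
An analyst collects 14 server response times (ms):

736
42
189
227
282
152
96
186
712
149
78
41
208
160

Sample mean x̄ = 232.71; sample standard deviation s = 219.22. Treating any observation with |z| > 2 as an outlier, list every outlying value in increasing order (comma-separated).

Cutoffs at x̄ ± 2s: 232.71 ± 2·219.22 = [-205.73, 671.15].
712: z = 2.19, |z| > 2 → outlier.
736: z = 2.30, |z| > 2 → outlier.
Every other value lies within [-205.73, 671.15].

712, 736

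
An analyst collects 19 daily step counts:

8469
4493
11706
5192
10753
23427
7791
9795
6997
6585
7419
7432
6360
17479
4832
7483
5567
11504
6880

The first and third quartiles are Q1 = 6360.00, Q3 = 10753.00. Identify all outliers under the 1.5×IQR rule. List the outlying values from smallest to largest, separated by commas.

17479, 23427

IQR = Q3 − Q1 = 10753.00 − 6360.00 = 4393.00.
Lower fence = Q1 − 1.5·IQR = 6360.00 − 6589.50 = -229.50.
Upper fence = Q3 + 1.5·IQR = 10753.00 + 6589.50 = 17342.50.
17479 > 17342.50 → outlier.
23427 > 17342.50 → outlier.
All remaining values lie within [-229.50, 17342.50].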